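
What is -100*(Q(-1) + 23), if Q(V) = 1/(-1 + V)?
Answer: -2250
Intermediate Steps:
-100*(Q(-1) + 23) = -100*(1/(-1 - 1) + 23) = -100*(1/(-2) + 23) = -100*(-½ + 23) = -100*45/2 = -2250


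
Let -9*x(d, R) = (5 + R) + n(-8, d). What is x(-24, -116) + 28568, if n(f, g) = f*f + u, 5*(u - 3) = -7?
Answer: 1285787/45 ≈ 28573.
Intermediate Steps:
u = 8/5 (u = 3 + (⅕)*(-7) = 3 - 7/5 = 8/5 ≈ 1.6000)
n(f, g) = 8/5 + f² (n(f, g) = f*f + 8/5 = f² + 8/5 = 8/5 + f²)
x(d, R) = -353/45 - R/9 (x(d, R) = -((5 + R) + (8/5 + (-8)²))/9 = -((5 + R) + (8/5 + 64))/9 = -((5 + R) + 328/5)/9 = -(353/5 + R)/9 = -353/45 - R/9)
x(-24, -116) + 28568 = (-353/45 - ⅑*(-116)) + 28568 = (-353/45 + 116/9) + 28568 = 227/45 + 28568 = 1285787/45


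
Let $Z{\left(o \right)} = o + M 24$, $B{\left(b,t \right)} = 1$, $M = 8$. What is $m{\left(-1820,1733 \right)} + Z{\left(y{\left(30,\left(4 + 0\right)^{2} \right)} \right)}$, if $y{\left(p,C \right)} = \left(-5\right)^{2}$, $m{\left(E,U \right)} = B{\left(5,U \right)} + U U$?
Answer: $3003507$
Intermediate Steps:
$m{\left(E,U \right)} = 1 + U^{2}$ ($m{\left(E,U \right)} = 1 + U U = 1 + U^{2}$)
$y{\left(p,C \right)} = 25$
$Z{\left(o \right)} = 192 + o$ ($Z{\left(o \right)} = o + 8 \cdot 24 = o + 192 = 192 + o$)
$m{\left(-1820,1733 \right)} + Z{\left(y{\left(30,\left(4 + 0\right)^{2} \right)} \right)} = \left(1 + 1733^{2}\right) + \left(192 + 25\right) = \left(1 + 3003289\right) + 217 = 3003290 + 217 = 3003507$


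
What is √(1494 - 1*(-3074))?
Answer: 2*√1142 ≈ 67.587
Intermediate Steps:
√(1494 - 1*(-3074)) = √(1494 + 3074) = √4568 = 2*√1142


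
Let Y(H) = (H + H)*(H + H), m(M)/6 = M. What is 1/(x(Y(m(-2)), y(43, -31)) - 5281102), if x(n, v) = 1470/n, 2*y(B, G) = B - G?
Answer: -96/506985547 ≈ -1.8935e-7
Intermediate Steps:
m(M) = 6*M
y(B, G) = B/2 - G/2 (y(B, G) = (B - G)/2 = B/2 - G/2)
Y(H) = 4*H² (Y(H) = (2*H)*(2*H) = 4*H²)
1/(x(Y(m(-2)), y(43, -31)) - 5281102) = 1/(1470/((4*(6*(-2))²)) - 5281102) = 1/(1470/((4*(-12)²)) - 5281102) = 1/(1470/((4*144)) - 5281102) = 1/(1470/576 - 5281102) = 1/(1470*(1/576) - 5281102) = 1/(245/96 - 5281102) = 1/(-506985547/96) = -96/506985547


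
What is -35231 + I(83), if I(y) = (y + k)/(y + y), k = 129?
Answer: -2924067/83 ≈ -35230.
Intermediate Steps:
I(y) = (129 + y)/(2*y) (I(y) = (y + 129)/(y + y) = (129 + y)/((2*y)) = (129 + y)*(1/(2*y)) = (129 + y)/(2*y))
-35231 + I(83) = -35231 + (½)*(129 + 83)/83 = -35231 + (½)*(1/83)*212 = -35231 + 106/83 = -2924067/83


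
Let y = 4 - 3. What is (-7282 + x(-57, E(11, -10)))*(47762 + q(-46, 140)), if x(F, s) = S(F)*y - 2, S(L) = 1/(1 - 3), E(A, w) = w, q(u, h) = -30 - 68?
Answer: -347208408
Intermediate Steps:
y = 1
q(u, h) = -98
S(L) = -1/2 (S(L) = 1/(-2) = -1/2)
x(F, s) = -5/2 (x(F, s) = -1/2*1 - 2 = -1/2 - 2 = -5/2)
(-7282 + x(-57, E(11, -10)))*(47762 + q(-46, 140)) = (-7282 - 5/2)*(47762 - 98) = -14569/2*47664 = -347208408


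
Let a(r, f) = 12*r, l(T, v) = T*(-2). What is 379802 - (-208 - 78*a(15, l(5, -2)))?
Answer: 394050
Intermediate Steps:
l(T, v) = -2*T
379802 - (-208 - 78*a(15, l(5, -2))) = 379802 - (-208 - 936*15) = 379802 - (-208 - 78*180) = 379802 - (-208 - 14040) = 379802 - 1*(-14248) = 379802 + 14248 = 394050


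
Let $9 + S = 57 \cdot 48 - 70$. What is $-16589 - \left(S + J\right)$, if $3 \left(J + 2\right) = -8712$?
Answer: $-16340$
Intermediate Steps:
$S = 2657$ ($S = -9 + \left(57 \cdot 48 - 70\right) = -9 + \left(2736 - 70\right) = -9 + 2666 = 2657$)
$J = -2906$ ($J = -2 + \frac{1}{3} \left(-8712\right) = -2 - 2904 = -2906$)
$-16589 - \left(S + J\right) = -16589 - \left(2657 - 2906\right) = -16589 - -249 = -16589 + 249 = -16340$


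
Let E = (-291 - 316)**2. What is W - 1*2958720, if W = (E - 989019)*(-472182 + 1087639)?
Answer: -381937109210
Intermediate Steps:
E = 368449 (E = (-607)**2 = 368449)
W = -381934150490 (W = (368449 - 989019)*(-472182 + 1087639) = -620570*615457 = -381934150490)
W - 1*2958720 = -381934150490 - 1*2958720 = -381934150490 - 2958720 = -381937109210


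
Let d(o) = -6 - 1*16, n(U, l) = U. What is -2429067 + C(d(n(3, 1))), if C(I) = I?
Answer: -2429089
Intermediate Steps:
d(o) = -22 (d(o) = -6 - 16 = -22)
-2429067 + C(d(n(3, 1))) = -2429067 - 22 = -2429089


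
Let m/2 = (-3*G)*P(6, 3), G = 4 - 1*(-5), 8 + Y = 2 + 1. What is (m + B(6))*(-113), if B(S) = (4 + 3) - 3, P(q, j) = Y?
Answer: -30962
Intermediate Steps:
Y = -5 (Y = -8 + (2 + 1) = -8 + 3 = -5)
P(q, j) = -5
G = 9 (G = 4 + 5 = 9)
m = 270 (m = 2*(-3*9*(-5)) = 2*(-27*(-5)) = 2*135 = 270)
B(S) = 4 (B(S) = 7 - 3 = 4)
(m + B(6))*(-113) = (270 + 4)*(-113) = 274*(-113) = -30962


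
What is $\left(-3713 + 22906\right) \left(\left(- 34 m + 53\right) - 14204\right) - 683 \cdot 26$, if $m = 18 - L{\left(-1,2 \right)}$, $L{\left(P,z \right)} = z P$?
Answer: $-284669141$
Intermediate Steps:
$L{\left(P,z \right)} = P z$
$m = 20$ ($m = 18 - \left(-1\right) 2 = 18 - -2 = 18 + 2 = 20$)
$\left(-3713 + 22906\right) \left(\left(- 34 m + 53\right) - 14204\right) - 683 \cdot 26 = \left(-3713 + 22906\right) \left(\left(\left(-34\right) 20 + 53\right) - 14204\right) - 683 \cdot 26 = 19193 \left(\left(-680 + 53\right) - 14204\right) - 17758 = 19193 \left(-627 - 14204\right) - 17758 = 19193 \left(-14831\right) - 17758 = -284651383 - 17758 = -284669141$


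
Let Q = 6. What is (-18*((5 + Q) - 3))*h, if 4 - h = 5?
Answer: 144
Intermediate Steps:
h = -1 (h = 4 - 1*5 = 4 - 5 = -1)
(-18*((5 + Q) - 3))*h = -18*((5 + 6) - 3)*(-1) = -18*(11 - 3)*(-1) = -18*8*(-1) = -144*(-1) = 144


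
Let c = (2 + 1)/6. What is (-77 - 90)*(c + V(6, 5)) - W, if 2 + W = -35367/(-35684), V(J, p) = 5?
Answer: -32739753/35684 ≈ -917.49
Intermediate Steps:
c = ½ (c = (⅙)*3 = ½ ≈ 0.50000)
W = -36001/35684 (W = -2 - 35367/(-35684) = -2 - 35367*(-1/35684) = -2 + 35367/35684 = -36001/35684 ≈ -1.0089)
(-77 - 90)*(c + V(6, 5)) - W = (-77 - 90)*(½ + 5) - 1*(-36001/35684) = -167*11/2 + 36001/35684 = -1837/2 + 36001/35684 = -32739753/35684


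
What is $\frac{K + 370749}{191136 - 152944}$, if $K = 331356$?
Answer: $\frac{702105}{38192} \approx 18.384$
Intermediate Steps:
$\frac{K + 370749}{191136 - 152944} = \frac{331356 + 370749}{191136 - 152944} = \frac{702105}{38192}$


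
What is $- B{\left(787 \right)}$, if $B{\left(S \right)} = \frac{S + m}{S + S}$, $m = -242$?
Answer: $- \frac{545}{1574} \approx -0.34625$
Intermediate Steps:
$B{\left(S \right)} = \frac{-242 + S}{2 S}$ ($B{\left(S \right)} = \frac{S - 242}{S + S} = \frac{-242 + S}{2 S}$)
$- B{\left(787 \right)} = - \frac{-242 + 787}{2 \cdot 787} = - \frac{545}{2 \cdot 787} = \left(-1\right) \frac{545}{1574} = - \frac{545}{1574}$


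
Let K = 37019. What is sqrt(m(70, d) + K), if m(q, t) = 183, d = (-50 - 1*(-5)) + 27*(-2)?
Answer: sqrt(37202) ≈ 192.88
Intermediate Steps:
d = -99 (d = (-50 + 5) - 54 = -45 - 54 = -99)
sqrt(m(70, d) + K) = sqrt(183 + 37019) = sqrt(37202)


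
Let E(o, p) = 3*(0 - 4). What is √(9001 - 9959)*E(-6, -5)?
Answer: -12*I*√958 ≈ -371.42*I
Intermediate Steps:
E(o, p) = -12 (E(o, p) = 3*(-4) = -12)
√(9001 - 9959)*E(-6, -5) = √(9001 - 9959)*(-12) = √(-958)*(-12) = (I*√958)*(-12) = -12*I*√958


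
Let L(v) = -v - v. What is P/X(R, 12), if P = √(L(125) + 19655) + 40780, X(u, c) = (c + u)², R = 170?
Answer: 10195/8281 + √19405/33124 ≈ 1.2353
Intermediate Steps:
L(v) = -2*v
P = 40780 + √19405 (P = √(-2*125 + 19655) + 40780 = √(-250 + 19655) + 40780 = √19405 + 40780 = 40780 + √19405 ≈ 40919.)
P/X(R, 12) = (40780 + √19405)/((12 + 170)²) = (40780 + √19405)/(182²) = (40780 + √19405)/33124 = (40780 + √19405)*(1/33124) = 10195/8281 + √19405/33124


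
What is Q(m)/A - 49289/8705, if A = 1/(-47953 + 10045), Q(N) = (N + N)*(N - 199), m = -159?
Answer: -37567283703449/8705 ≈ -4.3156e+9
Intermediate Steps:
Q(N) = 2*N*(-199 + N) (Q(N) = (2*N)*(-199 + N) = 2*N*(-199 + N))
A = -1/37908 (A = 1/(-37908) = -1/37908 ≈ -2.6380e-5)
Q(m)/A - 49289/8705 = (2*(-159)*(-199 - 159))/(-1/37908) - 49289/8705 = (2*(-159)*(-358))*(-37908) - 49289*1/8705 = 113844*(-37908) - 49289/8705 = -4315598352 - 49289/8705 = -37567283703449/8705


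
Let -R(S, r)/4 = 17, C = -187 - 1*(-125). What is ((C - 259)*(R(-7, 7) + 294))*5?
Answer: -362730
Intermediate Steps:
C = -62 (C = -187 + 125 = -62)
R(S, r) = -68 (R(S, r) = -4*17 = -68)
((C - 259)*(R(-7, 7) + 294))*5 = ((-62 - 259)*(-68 + 294))*5 = -321*226*5 = -72546*5 = -362730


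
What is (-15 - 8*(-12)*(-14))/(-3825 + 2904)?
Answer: 453/307 ≈ 1.4756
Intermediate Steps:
(-15 - 8*(-12)*(-14))/(-3825 + 2904) = (-15 + 96*(-14))/(-921) = (-15 - 1344)*(-1/921) = -1359*(-1/921) = 453/307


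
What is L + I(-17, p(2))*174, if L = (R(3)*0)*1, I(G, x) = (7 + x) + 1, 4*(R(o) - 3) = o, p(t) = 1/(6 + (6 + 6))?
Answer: 4205/3 ≈ 1401.7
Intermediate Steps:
p(t) = 1/18 (p(t) = 1/(6 + 12) = 1/18)
R(o) = 3 + o/4
I(G, x) = 8 + x
L = 0 (L = ((3 + (¼)*3)*0)*1 = ((3 + ¾)*0)*1 = ((15/4)*0)*1 = 0*1 = 0)
L + I(-17, p(2))*174 = 0 + (8 + 1/18)*174 = 0 + (145/18)*174 = 0 + 4205/3 = 4205/3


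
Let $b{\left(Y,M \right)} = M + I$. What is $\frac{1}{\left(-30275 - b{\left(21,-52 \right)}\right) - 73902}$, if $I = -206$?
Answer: $- \frac{1}{103919} \approx -9.6229 \cdot 10^{-6}$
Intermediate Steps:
$b{\left(Y,M \right)} = -206 + M$ ($b{\left(Y,M \right)} = M - 206 = -206 + M$)
$\frac{1}{\left(-30275 - b{\left(21,-52 \right)}\right) - 73902} = \frac{1}{\left(-30275 - \left(-206 - 52\right)\right) - 73902} = \frac{1}{\left(-30275 - -258\right) - 73902} = \frac{1}{\left(-30275 + 258\right) - 73902} = \frac{1}{-30017 - 73902} = \frac{1}{-103919} = - \frac{1}{103919}$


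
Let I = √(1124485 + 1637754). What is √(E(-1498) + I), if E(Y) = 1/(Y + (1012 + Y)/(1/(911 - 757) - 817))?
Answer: √(-53750112814 + 80485694989924*√2762239)/8971382 ≈ 40.768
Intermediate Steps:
E(Y) = 1/(-155848/125817 + 125663*Y/125817) (E(Y) = 1/(Y + (1012 + Y)/(1/154 - 817)) = 1/(Y + (1012 + Y)/(-125817/154)) = 1/(Y + (1012 + Y)*(-154/125817)) = 1/(Y + (-155848/125817 - 154*Y/125817)) = 1/(-155848/125817 + 125663*Y/125817))
I = √2762239 ≈ 1662.0
√(E(-1498) + I) = √(125817/(-155848 + 125663*(-1498)) + √2762239) = √(125817/(-155848 - 188243174) + √2762239) = √(125817/(-188399022) + √2762239) = √(125817*(-1/188399022) + √2762239) = √(-41939/62799674 + √2762239)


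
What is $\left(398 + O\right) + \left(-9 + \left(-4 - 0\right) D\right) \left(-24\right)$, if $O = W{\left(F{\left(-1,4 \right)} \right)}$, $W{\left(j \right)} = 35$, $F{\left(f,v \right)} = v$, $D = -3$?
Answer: $361$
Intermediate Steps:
$O = 35$
$\left(398 + O\right) + \left(-9 + \left(-4 - 0\right) D\right) \left(-24\right) = \left(398 + 35\right) + \left(-9 + \left(-4 - 0\right) \left(-3\right)\right) \left(-24\right) = 433 + \left(-9 + \left(-4 + 0\right) \left(-3\right)\right) \left(-24\right) = 433 + \left(-9 - -12\right) \left(-24\right) = 433 + \left(-9 + 12\right) \left(-24\right) = 433 + 3 \left(-24\right) = 433 - 72 = 361$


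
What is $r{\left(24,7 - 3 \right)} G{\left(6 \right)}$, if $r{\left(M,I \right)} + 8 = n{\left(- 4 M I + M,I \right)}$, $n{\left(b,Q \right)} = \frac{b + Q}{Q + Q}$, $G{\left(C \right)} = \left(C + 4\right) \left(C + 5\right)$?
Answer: $-5775$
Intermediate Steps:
$G{\left(C \right)} = \left(4 + C\right) \left(5 + C\right)$
$n{\left(b,Q \right)} = \frac{Q + b}{2 Q}$
$r{\left(M,I \right)} = -8 + \frac{I + M - 4 I M}{2 I}$ ($r{\left(M,I \right)} = -8 + \frac{I + \left(- 4 M I + M\right)}{2 I} = -8 + \frac{I - \left(- M + 4 I M\right)}{2 I} = -8 + \frac{I + M - 4 I M}{2 I}$)
$r{\left(24,7 - 3 \right)} G{\left(6 \right)} = \left(- \frac{15}{2} - 48 + \frac{1}{2} \cdot 24 \frac{1}{7 - 3}\right) \left(20 + 6^{2} + 9 \cdot 6\right) = \left(- \frac{15}{2} - 48 + \frac{1}{2} \cdot 24 \frac{1}{7 - 3}\right) \left(20 + 36 + 54\right) = \left(- \frac{15}{2} - 48 + \frac{1}{2} \cdot 24 \cdot \frac{1}{4}\right) 110 = \left(- \frac{15}{2} - 48 + 3\right) 110 = \left(- \frac{105}{2}\right) 110 = -5775$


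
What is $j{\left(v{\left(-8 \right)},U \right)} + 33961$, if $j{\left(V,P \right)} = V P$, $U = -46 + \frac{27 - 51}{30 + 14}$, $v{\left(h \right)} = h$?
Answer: $\frac{377667}{11} \approx 34333.0$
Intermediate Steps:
$U = - \frac{512}{11}$ ($U = -46 - \frac{24}{44} = -46 - \frac{6}{11} = - \frac{512}{11} \approx -46.545$)
$j{\left(V,P \right)} = P V$
$j{\left(v{\left(-8 \right)},U \right)} + 33961 = \left(- \frac{512}{11}\right) \left(-8\right) + 33961 = \frac{4096}{11} + 33961 = \frac{377667}{11}$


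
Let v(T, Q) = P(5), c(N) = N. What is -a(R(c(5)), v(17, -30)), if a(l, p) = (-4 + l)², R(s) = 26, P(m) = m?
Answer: -484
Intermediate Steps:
v(T, Q) = 5
-a(R(c(5)), v(17, -30)) = -(-4 + 26)² = -1*22² = -1*484 = -484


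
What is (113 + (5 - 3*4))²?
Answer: 11236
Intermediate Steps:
(113 + (5 - 3*4))² = (113 + (5 - 12))² = (113 - 7)² = 106² = 11236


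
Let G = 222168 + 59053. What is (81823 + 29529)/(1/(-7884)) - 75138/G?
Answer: -246883681999266/281221 ≈ -8.7790e+8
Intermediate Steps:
G = 281221
(81823 + 29529)/(1/(-7884)) - 75138/G = (81823 + 29529)/(1/(-7884)) - 75138/281221 = 111352/(-1/7884) - 75138*1/281221 = 111352*(-7884) - 75138/281221 = -877899168 - 75138/281221 = -246883681999266/281221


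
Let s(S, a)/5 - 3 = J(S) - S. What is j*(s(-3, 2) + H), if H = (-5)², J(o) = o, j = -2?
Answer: -80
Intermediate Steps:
H = 25
s(S, a) = 15 (s(S, a) = 15 + 5*(S - S) = 15 + 5*0 = 15 + 0 = 15)
j*(s(-3, 2) + H) = -2*(15 + 25) = -2*40 = -80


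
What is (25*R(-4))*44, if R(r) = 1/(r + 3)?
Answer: -1100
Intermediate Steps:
R(r) = 1/(3 + r)
(25*R(-4))*44 = (25/(3 - 4))*44 = (25/(-1))*44 = (25*(-1))*44 = -25*44 = -1100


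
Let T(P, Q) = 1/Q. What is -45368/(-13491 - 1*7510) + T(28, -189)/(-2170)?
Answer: 18606798841/8613140130 ≈ 2.1603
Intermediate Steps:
-45368/(-13491 - 1*7510) + T(28, -189)/(-2170) = -45368/(-13491 - 1*7510) + 1/(-189*(-2170)) = -45368/(-13491 - 7510) - 1/189*(-1/2170) = -45368/(-21001) + 1/410130 = -45368*(-1/21001) + 1/410130 = 45368/21001 + 1/410130 = 18606798841/8613140130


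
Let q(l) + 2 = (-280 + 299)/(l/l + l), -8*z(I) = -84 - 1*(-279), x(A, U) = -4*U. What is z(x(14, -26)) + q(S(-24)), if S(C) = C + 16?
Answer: -1629/56 ≈ -29.089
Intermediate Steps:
S(C) = 16 + C
z(I) = -195/8 (z(I) = -(-84 - 1*(-279))/8 = -(-84 + 279)/8 = -1/8*195 = -195/8)
q(l) = -2 + 19/(1 + l) (q(l) = -2 + (-280 + 299)/(l/l + l) = -2 + 19/(1 + l))
z(x(14, -26)) + q(S(-24)) = -195/8 + (17 - 2*(16 - 24))/(1 + (16 - 24)) = -195/8 + (17 - 2*(-8))/(1 - 8) = -195/8 + (17 + 16)/(-7) = -195/8 - 1/7*33 = -195/8 - 33/7 = -1629/56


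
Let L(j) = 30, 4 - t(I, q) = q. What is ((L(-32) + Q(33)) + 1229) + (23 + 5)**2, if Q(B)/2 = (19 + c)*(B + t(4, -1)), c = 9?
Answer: 4171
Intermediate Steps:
t(I, q) = 4 - q
Q(B) = 280 + 56*B (Q(B) = 2*((19 + 9)*(B + (4 - 1*(-1)))) = 2*(28*(B + (4 + 1))) = 2*(28*(B + 5)) = 2*(28*(5 + B)) = 2*(140 + 28*B) = 280 + 56*B)
((L(-32) + Q(33)) + 1229) + (23 + 5)**2 = ((30 + (280 + 56*33)) + 1229) + (23 + 5)**2 = ((30 + (280 + 1848)) + 1229) + 28**2 = ((30 + 2128) + 1229) + 784 = (2158 + 1229) + 784 = 3387 + 784 = 4171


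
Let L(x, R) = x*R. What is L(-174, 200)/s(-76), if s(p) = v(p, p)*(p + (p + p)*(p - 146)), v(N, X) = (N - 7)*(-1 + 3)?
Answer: 4350/698611 ≈ 0.0062266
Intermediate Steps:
v(N, X) = -14 + 2*N (v(N, X) = (-7 + N)*2 = -14 + 2*N)
L(x, R) = R*x
s(p) = (-14 + 2*p)*(p + 2*p*(-146 + p)) (s(p) = (-14 + 2*p)*(p + (p + p)*(p - 146)) = (-14 + 2*p)*(p + (2*p)*(-146 + p)) = (-14 + 2*p)*(p + 2*p*(-146 + p)))
L(-174, 200)/s(-76) = (200*(-174))/((2*(-76)*(-291 + 2*(-76))*(-7 - 76))) = -34800*1/(12616*(-291 - 152)) = -34800/(2*(-76)*(-443)*(-83)) = -34800/(-5588888) = -34800*(-1/5588888) = 4350/698611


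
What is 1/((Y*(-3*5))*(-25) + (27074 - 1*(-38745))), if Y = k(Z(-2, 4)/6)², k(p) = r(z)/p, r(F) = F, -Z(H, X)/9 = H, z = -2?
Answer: 3/197957 ≈ 1.5155e-5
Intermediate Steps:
Z(H, X) = -9*H
k(p) = -2/p
Y = 4/9 (Y = (-2/(-9*(-2)/6))² = (-2/(18*(⅙)))² = (-2/3)² = (-2*⅓)² = (-⅔)² = 4/9 ≈ 0.44444)
1/((Y*(-3*5))*(-25) + (27074 - 1*(-38745))) = 1/((4*(-3*5)/9)*(-25) + (27074 - 1*(-38745))) = 1/(((4/9)*(-15))*(-25) + (27074 + 38745)) = 1/(-20/3*(-25) + 65819) = 1/(500/3 + 65819) = 1/(197957/3) = 3/197957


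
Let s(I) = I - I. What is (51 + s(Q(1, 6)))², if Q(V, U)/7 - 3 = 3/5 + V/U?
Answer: 2601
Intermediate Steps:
Q(V, U) = 126/5 + 7*V/U (Q(V, U) = 21 + 7*(3/5 + V/U) = 21 + 7*(3*(⅕) + V/U) = 21 + 7*(⅗ + V/U) = 21 + (21/5 + 7*V/U) = 126/5 + 7*V/U)
s(I) = 0
(51 + s(Q(1, 6)))² = (51 + 0)² = 51² = 2601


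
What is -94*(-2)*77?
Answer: 14476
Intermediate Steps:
-94*(-2)*77 = 188*77 = 14476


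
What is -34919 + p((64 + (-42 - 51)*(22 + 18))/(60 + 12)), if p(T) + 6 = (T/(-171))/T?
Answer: -5972176/171 ≈ -34925.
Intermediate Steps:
p(T) = -1027/171 (p(T) = -6 + (T/(-171))/T = -6 + (T*(-1/171))/T = -6 + (-T/171)/T = -6 - 1/171 = -1027/171)
-34919 + p((64 + (-42 - 51)*(22 + 18))/(60 + 12)) = -34919 - 1027/171 = -5972176/171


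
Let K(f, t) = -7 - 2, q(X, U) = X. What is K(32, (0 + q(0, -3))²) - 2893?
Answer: -2902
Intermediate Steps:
K(f, t) = -9
K(32, (0 + q(0, -3))²) - 2893 = -9 - 2893 = -2902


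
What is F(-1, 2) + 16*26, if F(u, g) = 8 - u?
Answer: 425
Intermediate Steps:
F(-1, 2) + 16*26 = (8 - 1*(-1)) + 16*26 = (8 + 1) + 416 = 9 + 416 = 425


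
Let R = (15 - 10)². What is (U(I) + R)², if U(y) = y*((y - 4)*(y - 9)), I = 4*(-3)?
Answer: 16056049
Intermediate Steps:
I = -12
R = 25 (R = 5² = 25)
U(y) = y*(-9 + y)*(-4 + y) (U(y) = y*((-4 + y)*(-9 + y)) = y*((-9 + y)*(-4 + y)) = y*(-9 + y)*(-4 + y))
(U(I) + R)² = (-12*(36 + (-12)² - 13*(-12)) + 25)² = (-12*(36 + 144 + 156) + 25)² = (-12*336 + 25)² = (-4032 + 25)² = (-4007)² = 16056049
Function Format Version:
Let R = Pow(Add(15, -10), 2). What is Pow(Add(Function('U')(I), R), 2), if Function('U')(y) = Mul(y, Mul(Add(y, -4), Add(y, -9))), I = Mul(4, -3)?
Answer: 16056049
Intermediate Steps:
I = -12
R = 25 (R = Pow(5, 2) = 25)
Function('U')(y) = Mul(y, Add(-9, y), Add(-4, y)) (Function('U')(y) = Mul(y, Mul(Add(-4, y), Add(-9, y))) = Mul(y, Mul(Add(-9, y), Add(-4, y))) = Mul(y, Add(-9, y), Add(-4, y)))
Pow(Add(Function('U')(I), R), 2) = Pow(Add(Mul(-12, Add(36, Pow(-12, 2), Mul(-13, -12))), 25), 2) = Pow(Add(Mul(-12, Add(36, 144, 156)), 25), 2) = Pow(Add(Mul(-12, 336), 25), 2) = Pow(Add(-4032, 25), 2) = Pow(-4007, 2) = 16056049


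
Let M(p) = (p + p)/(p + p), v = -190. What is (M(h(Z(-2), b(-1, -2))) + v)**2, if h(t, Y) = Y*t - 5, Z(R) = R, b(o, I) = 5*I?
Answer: 35721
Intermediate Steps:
h(t, Y) = -5 + Y*t
M(p) = 1 (M(p) = (2*p)/((2*p)) = (2*p)*(1/(2*p)) = 1)
(M(h(Z(-2), b(-1, -2))) + v)**2 = (1 - 190)**2 = (-189)**2 = 35721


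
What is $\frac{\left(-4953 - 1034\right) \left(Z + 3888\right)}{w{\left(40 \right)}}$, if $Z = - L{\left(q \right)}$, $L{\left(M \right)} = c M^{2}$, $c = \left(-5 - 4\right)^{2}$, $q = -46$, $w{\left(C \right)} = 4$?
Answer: $250717599$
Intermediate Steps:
$c = 81$ ($c = \left(-9\right)^{2} = 81$)
$L{\left(M \right)} = 81 M^{2}$
$Z = -171396$ ($Z = - 81 \left(-46\right)^{2} = - 81 \cdot 2116 = \left(-1\right) 171396 = -171396$)
$\frac{\left(-4953 - 1034\right) \left(Z + 3888\right)}{w{\left(40 \right)}} = \frac{\left(-4953 - 1034\right) \left(-171396 + 3888\right)}{4} = \left(-5987\right) \left(-167508\right) \frac{1}{4} = 1002870396 \cdot \frac{1}{4} = 250717599$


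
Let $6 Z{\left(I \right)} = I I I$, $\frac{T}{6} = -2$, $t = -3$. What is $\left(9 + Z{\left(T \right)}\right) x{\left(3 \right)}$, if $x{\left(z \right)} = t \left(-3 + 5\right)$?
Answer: $1674$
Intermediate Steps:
$T = -12$ ($T = 6 \left(-2\right) = -12$)
$Z{\left(I \right)} = \frac{I^{3}}{6}$ ($Z{\left(I \right)} = \frac{I I I}{6} = \frac{I^{2} I}{6} = \frac{I^{3}}{6}$)
$x{\left(z \right)} = -6$ ($x{\left(z \right)} = - 3 \left(-3 + 5\right) = \left(-3\right) 2 = -6$)
$\left(9 + Z{\left(T \right)}\right) x{\left(3 \right)} = \left(9 + \frac{\left(-12\right)^{3}}{6}\right) \left(-6\right) = \left(9 + \frac{1}{6} \left(-1728\right)\right) \left(-6\right) = \left(9 - 288\right) \left(-6\right) = \left(-279\right) \left(-6\right) = 1674$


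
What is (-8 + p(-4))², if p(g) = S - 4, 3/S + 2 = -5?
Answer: 7569/49 ≈ 154.47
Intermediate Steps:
S = -3/7 (S = 3/(-2 - 5) = 3/(-7) = 3*(-⅐) = -3/7 ≈ -0.42857)
p(g) = -31/7 (p(g) = -3/7 - 4 = -31/7)
(-8 + p(-4))² = (-8 - 31/7)² = (-87/7)² = 7569/49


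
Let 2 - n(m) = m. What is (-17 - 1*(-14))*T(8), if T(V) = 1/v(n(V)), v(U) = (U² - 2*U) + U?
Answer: -1/14 ≈ -0.071429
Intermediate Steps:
n(m) = 2 - m
v(U) = U² - U
T(V) = 1/((1 - V)*(2 - V)) (T(V) = 1/((2 - V)*(-1 + (2 - V))) = 1/((2 - V)*(1 - V)) = 1/((1 - V)*(2 - V)))
(-17 - 1*(-14))*T(8) = (-17 - 1*(-14))*(1/((-1 + 8)*(-2 + 8))) = (-17 + 14)*(1/(7*6)) = -3/(7*6) = -3*1/42 = -1/14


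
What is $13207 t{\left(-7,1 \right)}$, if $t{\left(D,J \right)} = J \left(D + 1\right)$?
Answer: $-79242$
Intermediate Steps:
$t{\left(D,J \right)} = J \left(1 + D\right)$
$13207 t{\left(-7,1 \right)} = 13207 \cdot 1 \left(1 - 7\right) = 13207 \cdot 1 \left(-6\right) = 13207 \left(-6\right) = -79242$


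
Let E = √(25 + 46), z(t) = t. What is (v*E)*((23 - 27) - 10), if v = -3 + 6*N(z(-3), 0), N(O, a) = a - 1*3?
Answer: 294*√71 ≈ 2477.3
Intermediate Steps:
N(O, a) = -3 + a (N(O, a) = a - 3 = -3 + a)
E = √71 ≈ 8.4261
v = -21 (v = -3 + 6*(-3 + 0) = -3 + 6*(-3) = -3 - 18 = -21)
(v*E)*((23 - 27) - 10) = (-21*√71)*((23 - 27) - 10) = (-21*√71)*(-4 - 10) = -21*√71*(-14) = 294*√71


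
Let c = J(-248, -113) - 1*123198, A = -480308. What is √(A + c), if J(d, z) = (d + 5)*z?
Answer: I*√576047 ≈ 758.98*I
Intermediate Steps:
J(d, z) = z*(5 + d) (J(d, z) = (5 + d)*z = z*(5 + d))
c = -95739 (c = -113*(5 - 248) - 1*123198 = -113*(-243) - 123198 = 27459 - 123198 = -95739)
√(A + c) = √(-480308 - 95739) = √(-576047) = I*√576047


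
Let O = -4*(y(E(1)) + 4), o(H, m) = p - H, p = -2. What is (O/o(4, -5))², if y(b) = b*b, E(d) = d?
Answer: 100/9 ≈ 11.111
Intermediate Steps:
y(b) = b²
o(H, m) = -2 - H
O = -20 (O = -4*(1² + 4) = -4*(1 + 4) = -4*5 = -20)
(O/o(4, -5))² = (-20/(-2 - 1*4))² = (-20/(-2 - 4))² = (-20/(-6))² = (-20*(-⅙))² = (10/3)² = 100/9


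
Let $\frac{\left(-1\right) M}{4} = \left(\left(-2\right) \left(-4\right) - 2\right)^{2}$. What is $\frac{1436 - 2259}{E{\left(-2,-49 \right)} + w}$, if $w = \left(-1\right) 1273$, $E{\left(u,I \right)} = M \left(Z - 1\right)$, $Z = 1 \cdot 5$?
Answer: $\frac{823}{1849} \approx 0.44511$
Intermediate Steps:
$M = -144$ ($M = - 4 \left(\left(-2\right) \left(-4\right) - 2\right)^{2} = - 4 \left(8 - 2\right)^{2} = - 4 \cdot 6^{2} = \left(-4\right) 36 = -144$)
$Z = 5$
$E{\left(u,I \right)} = -576$ ($E{\left(u,I \right)} = - 144 \left(5 - 1\right) = \left(-144\right) 4 = -576$)
$w = -1273$
$\frac{1436 - 2259}{E{\left(-2,-49 \right)} + w} = \frac{1436 - 2259}{-576 - 1273} = - \frac{823}{-1849} = \left(-823\right) \left(- \frac{1}{1849}\right) = \frac{823}{1849}$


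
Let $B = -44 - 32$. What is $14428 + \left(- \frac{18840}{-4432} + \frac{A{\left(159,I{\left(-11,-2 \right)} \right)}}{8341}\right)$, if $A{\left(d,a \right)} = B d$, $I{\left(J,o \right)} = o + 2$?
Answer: $\frac{3509657669}{243206} \approx 14431.0$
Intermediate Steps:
$B = -76$
$I{\left(J,o \right)} = 2 + o$
$A{\left(d,a \right)} = - 76 d$
$14428 + \left(- \frac{18840}{-4432} + \frac{A{\left(159,I{\left(-11,-2 \right)} \right)}}{8341}\right) = 14428 + \left(- \frac{18840}{-4432} + \frac{\left(-76\right) 159}{8341}\right) = 14428 - - \frac{681501}{243206} = 14428 + \left(\frac{2355}{554} - \frac{636}{439}\right) = 14428 + \frac{681501}{243206} = \frac{3509657669}{243206}$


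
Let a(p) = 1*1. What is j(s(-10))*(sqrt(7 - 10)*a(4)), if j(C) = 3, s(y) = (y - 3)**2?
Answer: 3*I*sqrt(3) ≈ 5.1962*I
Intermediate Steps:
s(y) = (-3 + y)**2
a(p) = 1
j(s(-10))*(sqrt(7 - 10)*a(4)) = 3*(sqrt(7 - 10)*1) = 3*(sqrt(-3)*1) = 3*((I*sqrt(3))*1) = 3*(I*sqrt(3)) = 3*I*sqrt(3)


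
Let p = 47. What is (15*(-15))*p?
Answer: -10575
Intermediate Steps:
(15*(-15))*p = (15*(-15))*47 = -225*47 = -10575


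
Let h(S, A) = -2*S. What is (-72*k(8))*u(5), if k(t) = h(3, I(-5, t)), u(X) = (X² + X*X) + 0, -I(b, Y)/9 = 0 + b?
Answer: 21600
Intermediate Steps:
I(b, Y) = -9*b (I(b, Y) = -9*(0 + b) = -9*b)
u(X) = 2*X² (u(X) = (X² + X²) + 0 = 2*X² + 0 = 2*X²)
k(t) = -6 (k(t) = -2*3 = -6)
(-72*k(8))*u(5) = (-72*(-6))*(2*5²) = 432*(2*25) = 432*50 = 21600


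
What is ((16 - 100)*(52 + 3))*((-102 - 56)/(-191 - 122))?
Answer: -729960/313 ≈ -2332.1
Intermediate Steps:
((16 - 100)*(52 + 3))*((-102 - 56)/(-191 - 122)) = (-84*55)*(-158/(-313)) = -(-729960)*(-1)/313 = -4620*158/313 = -729960/313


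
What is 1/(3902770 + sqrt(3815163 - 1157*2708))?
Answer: 3902770/15231612990893 - sqrt(682007)/15231612990893 ≈ 2.5617e-7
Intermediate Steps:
1/(3902770 + sqrt(3815163 - 1157*2708)) = 1/(3902770 + sqrt(3815163 - 3133156)) = 1/(3902770 + sqrt(682007))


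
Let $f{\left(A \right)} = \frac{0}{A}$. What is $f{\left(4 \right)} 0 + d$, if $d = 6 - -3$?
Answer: $9$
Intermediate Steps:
$f{\left(A \right)} = 0$
$d = 9$ ($d = 6 + 3 = 9$)
$f{\left(4 \right)} 0 + d = 0 \cdot 0 + 9 = 0 + 9 = 9$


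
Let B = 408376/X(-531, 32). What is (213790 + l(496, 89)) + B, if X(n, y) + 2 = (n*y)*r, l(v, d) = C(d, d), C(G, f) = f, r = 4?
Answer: 7268473627/33985 ≈ 2.1387e+5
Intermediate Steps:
l(v, d) = d
X(n, y) = -2 + 4*n*y (X(n, y) = -2 + (n*y)*4 = -2 + 4*n*y)
B = -204188/33985 (B = 408376/(-2 + 4*(-531)*32) = 408376/(-2 - 67968) = 408376/(-67970) = 408376*(-1/67970) = -204188/33985 ≈ -6.0082)
(213790 + l(496, 89)) + B = (213790 + 89) - 204188/33985 = 213879 - 204188/33985 = 7268473627/33985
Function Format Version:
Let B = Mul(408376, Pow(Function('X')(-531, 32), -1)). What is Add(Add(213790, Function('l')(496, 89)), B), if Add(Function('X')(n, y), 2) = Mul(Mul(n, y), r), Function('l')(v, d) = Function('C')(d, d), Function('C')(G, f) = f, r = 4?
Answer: Rational(7268473627, 33985) ≈ 2.1387e+5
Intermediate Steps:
Function('l')(v, d) = d
Function('X')(n, y) = Add(-2, Mul(4, n, y)) (Function('X')(n, y) = Add(-2, Mul(Mul(n, y), 4)) = Add(-2, Mul(4, n, y)))
B = Rational(-204188, 33985) (B = Mul(408376, Pow(Add(-2, Mul(4, -531, 32)), -1)) = Mul(408376, Pow(Add(-2, -67968), -1)) = Mul(408376, Pow(-67970, -1)) = Mul(408376, Rational(-1, 67970)) = Rational(-204188, 33985) ≈ -6.0082)
Add(Add(213790, Function('l')(496, 89)), B) = Add(Add(213790, 89), Rational(-204188, 33985)) = Add(213879, Rational(-204188, 33985)) = Rational(7268473627, 33985)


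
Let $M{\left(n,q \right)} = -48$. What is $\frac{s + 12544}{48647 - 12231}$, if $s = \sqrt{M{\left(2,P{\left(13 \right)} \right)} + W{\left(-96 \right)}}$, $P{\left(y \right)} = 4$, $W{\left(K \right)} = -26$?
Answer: $\frac{196}{569} + \frac{i \sqrt{74}}{36416} \approx 0.34446 + 0.00023622 i$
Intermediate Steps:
$s = i \sqrt{74}$ ($s = \sqrt{-48 - 26} = \sqrt{-74} = i \sqrt{74} \approx 8.6023 i$)
$\frac{s + 12544}{48647 - 12231} = \frac{i \sqrt{74} + 12544}{48647 - 12231} = \frac{12544 + i \sqrt{74}}{36416} = \left(12544 + i \sqrt{74}\right) \frac{1}{36416} = \frac{196}{569} + \frac{i \sqrt{74}}{36416}$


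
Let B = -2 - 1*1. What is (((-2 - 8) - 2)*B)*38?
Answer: 1368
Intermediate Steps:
B = -3 (B = -2 - 1 = -3)
(((-2 - 8) - 2)*B)*38 = (((-2 - 8) - 2)*(-3))*38 = ((-10 - 2)*(-3))*38 = -12*(-3)*38 = 36*38 = 1368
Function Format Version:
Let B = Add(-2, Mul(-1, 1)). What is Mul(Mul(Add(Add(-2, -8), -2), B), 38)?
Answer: 1368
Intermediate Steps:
B = -3 (B = Add(-2, -1) = -3)
Mul(Mul(Add(Add(-2, -8), -2), B), 38) = Mul(Mul(Add(Add(-2, -8), -2), -3), 38) = Mul(Mul(Add(-10, -2), -3), 38) = Mul(Mul(-12, -3), 38) = Mul(36, 38) = 1368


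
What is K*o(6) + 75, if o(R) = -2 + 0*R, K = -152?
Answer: 379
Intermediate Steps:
o(R) = -2 (o(R) = -2 + 0 = -2)
K*o(6) + 75 = -152*(-2) + 75 = 304 + 75 = 379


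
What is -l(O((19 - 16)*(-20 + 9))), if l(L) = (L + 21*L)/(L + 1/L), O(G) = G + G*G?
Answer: -24532992/1115137 ≈ -22.000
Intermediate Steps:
O(G) = G + G²
l(L) = 22*L/(L + 1/L) (l(L) = (22*L)/(L + 1/L) = 22*L/(L + 1/L))
-l(O((19 - 16)*(-20 + 9))) = -22*(((19 - 16)*(-20 + 9))*(1 + (19 - 16)*(-20 + 9)))²/(1 + (((19 - 16)*(-20 + 9))*(1 + (19 - 16)*(-20 + 9)))²) = -22*((3*(-11))*(1 + 3*(-11)))²/(1 + ((3*(-11))*(1 + 3*(-11)))²) = -22*(-33*(1 - 33))²/(1 + (-33*(1 - 33))²) = -22*(-33*(-32))²/(1 + (-33*(-32))²) = -22*1056²/(1 + 1056²) = -22*1115136/(1 + 1115136) = -22*1115136/1115137 = -1*24532992/1115137 = -24532992/1115137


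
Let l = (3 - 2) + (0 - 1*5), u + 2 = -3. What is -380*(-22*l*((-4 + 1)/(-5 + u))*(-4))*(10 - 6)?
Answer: 160512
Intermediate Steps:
u = -5 (u = -2 - 3 = -5)
l = -4 (l = 1 + (0 - 5) = 1 - 5 = -4)
-380*(-22*l*((-4 + 1)/(-5 + u))*(-4))*(10 - 6) = -380*(-22*(-4*(-4 + 1)/(-5 - 5))*(-4))*(10 - 6) = -380*(-22*(-(-12)/(-10))*(-4))*4 = -380*(-22*(-(-12)*(-1)/10)*(-4))*4 = -380*(-22*(-4*3/10)*(-4))*4 = -380*(-(-132)*(-4)/5)*4 = -380*(-22*24/5)*4 = -(-40128)*4 = -380*(-2112/5) = 160512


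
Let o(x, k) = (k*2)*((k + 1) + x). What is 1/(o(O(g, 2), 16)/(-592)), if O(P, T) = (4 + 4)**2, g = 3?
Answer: -37/162 ≈ -0.22839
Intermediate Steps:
O(P, T) = 64 (O(P, T) = 8**2 = 64)
o(x, k) = 2*k*(1 + k + x) (o(x, k) = (2*k)*((1 + k) + x) = (2*k)*(1 + k + x) = 2*k*(1 + k + x))
1/(o(O(g, 2), 16)/(-592)) = 1/((2*16*(1 + 16 + 64))/(-592)) = 1/((2*16*81)*(-1/592)) = 1/(2592*(-1/592)) = 1/(-162/37) = -37/162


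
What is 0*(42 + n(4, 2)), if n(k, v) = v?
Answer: 0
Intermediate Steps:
0*(42 + n(4, 2)) = 0*(42 + 2) = 0*44 = 0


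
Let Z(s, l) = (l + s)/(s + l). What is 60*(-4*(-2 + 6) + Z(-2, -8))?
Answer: -900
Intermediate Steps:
Z(s, l) = 1 (Z(s, l) = (l + s)/(l + s) = 1)
60*(-4*(-2 + 6) + Z(-2, -8)) = 60*(-4*(-2 + 6) + 1) = 60*(-4*4 + 1) = 60*(-16 + 1) = 60*(-15) = -900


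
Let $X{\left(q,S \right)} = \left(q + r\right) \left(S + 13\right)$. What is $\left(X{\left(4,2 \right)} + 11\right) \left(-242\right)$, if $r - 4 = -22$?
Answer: $48158$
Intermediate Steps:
$r = -18$ ($r = 4 - 22 = -18$)
$X{\left(q,S \right)} = \left(-18 + q\right) \left(13 + S\right)$ ($X{\left(q,S \right)} = \left(q - 18\right) \left(S + 13\right) = \left(-18 + q\right) \left(13 + S\right)$)
$\left(X{\left(4,2 \right)} + 11\right) \left(-242\right) = \left(\left(-234 - 36 + 13 \cdot 4 + 2 \cdot 4\right) + 11\right) \left(-242\right) = \left(\left(-234 - 36 + 52 + 8\right) + 11\right) \left(-242\right) = \left(-210 + 11\right) \left(-242\right) = \left(-199\right) \left(-242\right) = 48158$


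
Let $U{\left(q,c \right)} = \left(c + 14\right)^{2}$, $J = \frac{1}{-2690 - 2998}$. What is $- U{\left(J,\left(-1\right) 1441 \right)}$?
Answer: $-2036329$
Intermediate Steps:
$J = - \frac{1}{5688}$ ($J = \frac{1}{-5688} = - \frac{1}{5688} \approx -0.00017581$)
$U{\left(q,c \right)} = \left(14 + c\right)^{2}$
$- U{\left(J,\left(-1\right) 1441 \right)} = - \left(14 - 1441\right)^{2} = - \left(-1427\right)^{2} = \left(-1\right) 2036329 = -2036329$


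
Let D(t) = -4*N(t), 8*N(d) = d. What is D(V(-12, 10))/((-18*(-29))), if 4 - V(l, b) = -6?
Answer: -5/522 ≈ -0.0095785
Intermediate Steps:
V(l, b) = 10 (V(l, b) = 4 - 1*(-6) = 4 + 6 = 10)
N(d) = d/8
D(t) = -t/2
D(V(-12, 10))/((-18*(-29))) = (-1/2*10)/((-18*(-29))) = -5/522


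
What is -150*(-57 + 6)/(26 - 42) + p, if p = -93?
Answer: -4569/8 ≈ -571.13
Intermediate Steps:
-150*(-57 + 6)/(26 - 42) + p = -150*(-57 + 6)/(26 - 42) - 93 = -(-7650)/(-16) - 93 = -(-7650)*(-1)/16 - 93 = -150*51/16 - 93 = -3825/8 - 93 = -4569/8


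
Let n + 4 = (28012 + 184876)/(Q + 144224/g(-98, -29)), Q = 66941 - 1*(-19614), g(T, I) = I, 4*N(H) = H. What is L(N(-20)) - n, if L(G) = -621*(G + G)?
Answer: 14695348642/2365871 ≈ 6211.4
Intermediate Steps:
N(H) = H/4
L(G) = -1242*G
Q = 86555 (Q = 66941 + 19614 = 86555)
n = -3289732/2365871 (n = -4 + (28012 + 184876)/(86555 + 144224/(-29)) = -4 + 212888/(86555 + 144224*(-1/29)) = -4 + 212888/(86555 - 144224/29) = -4 + 212888/(2365871/29) = -4 + 212888*(29/2365871) = -4 + 6173752/2365871 = -3289732/2365871 ≈ -1.3905)
L(N(-20)) - n = -621*(-20)/2 - 1*(-3289732/2365871) = -1242*(-5) + 3289732/2365871 = 6210 + 3289732/2365871 = 14695348642/2365871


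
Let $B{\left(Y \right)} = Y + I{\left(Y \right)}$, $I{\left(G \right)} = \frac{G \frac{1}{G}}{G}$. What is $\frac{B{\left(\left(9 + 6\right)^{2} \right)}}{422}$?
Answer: $\frac{25313}{47475} \approx 0.53319$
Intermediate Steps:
$I{\left(G \right)} = \frac{1}{G}$ ($I{\left(G \right)} = 1 \frac{1}{G} = \frac{1}{G}$)
$B{\left(Y \right)} = Y + \frac{1}{Y}$
$\frac{B{\left(\left(9 + 6\right)^{2} \right)}}{422} = \frac{\left(9 + 6\right)^{2} + \frac{1}{\left(9 + 6\right)^{2}}}{422} = \left(15^{2} + \frac{1}{15^{2}}\right) \frac{1}{422} = \left(225 + \frac{1}{225}\right) \frac{1}{422} = \frac{50626}{225} \cdot \frac{1}{422} = \frac{25313}{47475}$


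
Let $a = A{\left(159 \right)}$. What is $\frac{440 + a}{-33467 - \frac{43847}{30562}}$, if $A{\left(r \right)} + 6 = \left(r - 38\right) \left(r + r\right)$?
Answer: $- \frac{1189228544}{1022862301} \approx -1.1626$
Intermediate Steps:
$A{\left(r \right)} = -6 + 2 r \left(-38 + r\right)$ ($A{\left(r \right)} = -6 + \left(r - 38\right) \left(r + r\right) = -6 + \left(-38 + r\right) 2 r = -6 + 2 r \left(-38 + r\right)$)
$a = 38472$ ($a = -6 - 12084 + 2 \cdot 159^{2} = -6 - 12084 + 2 \cdot 25281 = -6 - 12084 + 50562 = 38472$)
$\frac{440 + a}{-33467 - \frac{43847}{30562}} = \frac{440 + 38472}{-33467 - \frac{43847}{30562}} = \frac{38912}{-33467 - \frac{43847}{30562}} = \frac{38912}{- \frac{1022862301}{30562}} = 38912 \left(- \frac{30562}{1022862301}\right) = - \frac{1189228544}{1022862301}$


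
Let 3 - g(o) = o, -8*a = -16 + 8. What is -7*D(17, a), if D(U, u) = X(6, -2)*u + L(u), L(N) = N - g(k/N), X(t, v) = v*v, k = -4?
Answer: 14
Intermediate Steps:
X(t, v) = v²
a = 1 (a = -(-16 + 8)/8 = -⅛*(-8) = 1)
g(o) = 3 - o
L(N) = -3 + N - 4/N (L(N) = N - (3 - (-4)/N) = N - (3 + 4/N) = N + (-3 - 4/N) = -3 + N - 4/N)
D(U, u) = -3 - 4/u + 5*u (D(U, u) = (-2)²*u + (-3 + u - 4/u) = 4*u + (-3 + u - 4/u) = -3 - 4/u + 5*u)
-7*D(17, a) = -7*(-3 - 4/1 + 5*1) = -7*(-3 - 4*1 + 5) = -7*(-3 - 4 + 5) = -7*(-2) = 14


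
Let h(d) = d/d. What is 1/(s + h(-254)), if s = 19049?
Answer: 1/19050 ≈ 5.2493e-5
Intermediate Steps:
h(d) = 1
1/(s + h(-254)) = 1/(19049 + 1) = 1/19050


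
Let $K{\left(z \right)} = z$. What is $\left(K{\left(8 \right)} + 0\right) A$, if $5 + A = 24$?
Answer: $152$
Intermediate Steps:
$A = 19$ ($A = -5 + 24 = 19$)
$\left(K{\left(8 \right)} + 0\right) A = \left(8 + 0\right) 19 = 8 \cdot 19 = 152$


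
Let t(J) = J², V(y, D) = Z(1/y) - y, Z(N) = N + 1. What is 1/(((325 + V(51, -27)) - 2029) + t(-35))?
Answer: -51/26978 ≈ -0.0018904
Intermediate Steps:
Z(N) = 1 + N
V(y, D) = 1 + 1/y - y (V(y, D) = (1 + 1/y) - y = 1 + 1/y - y)
1/(((325 + V(51, -27)) - 2029) + t(-35)) = 1/(((325 + (1 + 1/51 - 1*51)) - 2029) + (-35)²) = 1/(((325 + (1 + 1/51 - 51)) - 2029) + 1225) = 1/(((325 - 2549/51) - 2029) + 1225) = 1/((14026/51 - 2029) + 1225) = 1/(-89453/51 + 1225) = 1/(-26978/51) = -51/26978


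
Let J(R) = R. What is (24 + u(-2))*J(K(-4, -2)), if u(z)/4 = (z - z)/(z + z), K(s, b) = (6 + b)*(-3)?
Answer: -288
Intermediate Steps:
K(s, b) = -18 - 3*b
u(z) = 0 (u(z) = 4*((z - z)/(z + z)) = 4*(0/((2*z))) = 4*(0*(1/(2*z))) = 4*0 = 0)
(24 + u(-2))*J(K(-4, -2)) = (24 + 0)*(-18 - 3*(-2)) = 24*(-18 + 6) = 24*(-12) = -288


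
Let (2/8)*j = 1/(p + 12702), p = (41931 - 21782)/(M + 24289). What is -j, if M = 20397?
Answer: -178744/567621721 ≈ -0.00031490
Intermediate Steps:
p = 20149/44686 (p = (41931 - 21782)/(20397 + 24289) = 20149/44686 ≈ 0.45090)
j = 178744/567621721 (j = 4/(20149/44686 + 12702) = 4/(567621721/44686) = 4*(44686/567621721) = 178744/567621721 ≈ 0.00031490)
-j = -1*178744/567621721 = -178744/567621721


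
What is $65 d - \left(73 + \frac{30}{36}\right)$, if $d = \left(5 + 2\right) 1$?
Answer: $\frac{2287}{6} \approx 381.17$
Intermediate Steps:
$d = 7$ ($d = 7 \cdot 1 = 7$)
$65 d - \left(73 + \frac{30}{36}\right) = 65 \cdot 7 - \left(73 + \frac{30}{36}\right) = 455 - \frac{443}{6} = \frac{2287}{6}$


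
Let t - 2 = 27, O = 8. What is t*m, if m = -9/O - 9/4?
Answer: -783/8 ≈ -97.875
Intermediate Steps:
t = 29 (t = 2 + 27 = 29)
m = -27/8 (m = -9/8 - 9/4 = -27/8 ≈ -3.3750)
t*m = 29*(-27/8) = -783/8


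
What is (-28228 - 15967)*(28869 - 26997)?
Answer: -82733040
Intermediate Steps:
(-28228 - 15967)*(28869 - 26997) = -44195*1872 = -82733040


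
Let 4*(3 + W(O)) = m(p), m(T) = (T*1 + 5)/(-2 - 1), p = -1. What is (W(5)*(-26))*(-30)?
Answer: -2600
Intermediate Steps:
m(T) = -5/3 - T/3 (m(T) = (T + 5)/(-3) = (5 + T)*(-⅓) = -5/3 - T/3)
W(O) = -10/3 (W(O) = -3 + (-5/3 - ⅓*(-1))/4 = -3 + (-5/3 + ⅓)/4 = -3 + (¼)*(-4/3) = -3 - ⅓ = -10/3)
(W(5)*(-26))*(-30) = -10/3*(-26)*(-30) = (260/3)*(-30) = -2600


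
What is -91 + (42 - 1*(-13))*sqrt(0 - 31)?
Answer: -91 + 55*I*sqrt(31) ≈ -91.0 + 306.23*I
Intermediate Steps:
-91 + (42 - 1*(-13))*sqrt(0 - 31) = -91 + (42 + 13)*sqrt(-31) = -91 + 55*(I*sqrt(31)) = -91 + 55*I*sqrt(31)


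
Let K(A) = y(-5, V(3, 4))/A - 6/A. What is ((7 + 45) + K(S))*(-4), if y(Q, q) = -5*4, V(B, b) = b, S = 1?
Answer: -104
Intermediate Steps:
y(Q, q) = -20
K(A) = -26/A (K(A) = -20/A - 6/A = -26/A)
((7 + 45) + K(S))*(-4) = ((7 + 45) - 26/1)*(-4) = (52 - 26*1)*(-4) = (52 - 26)*(-4) = 26*(-4) = -104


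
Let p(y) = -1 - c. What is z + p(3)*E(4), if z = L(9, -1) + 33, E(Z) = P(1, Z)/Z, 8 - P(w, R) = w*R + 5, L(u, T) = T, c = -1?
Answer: 32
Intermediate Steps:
P(w, R) = 3 - R*w (P(w, R) = 8 - (w*R + 5) = 8 - (R*w + 5) = 8 - (5 + R*w) = 8 + (-5 - R*w) = 3 - R*w)
E(Z) = (3 - Z)/Z (E(Z) = (3 - 1*Z*1)/Z = (3 - Z)/Z)
z = 32 (z = -1 + 33 = 32)
p(y) = 0 (p(y) = -1 - 1*(-1) = -1 + 1 = 0)
z + p(3)*E(4) = 32 + 0*((3 - 1*4)/4) = 32 + 0*((3 - 4)/4) = 32 + 0*((¼)*(-1)) = 32 + 0*(-¼) = 32 + 0 = 32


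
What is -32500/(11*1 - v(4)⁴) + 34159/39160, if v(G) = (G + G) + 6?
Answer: 516915279/300787960 ≈ 1.7185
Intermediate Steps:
v(G) = 6 + 2*G (v(G) = 2*G + 6 = 6 + 2*G)
-32500/(11*1 - v(4)⁴) + 34159/39160 = -32500/(11*1 - (6 + 2*4)⁴) + 34159/39160 = -32500/(11 - (6 + 8)⁴) + 34159*(1/39160) = -32500/(11 - 1*14⁴) + 34159/39160 = -32500/(11 - 1*38416) + 34159/39160 = -32500/(11 - 38416) + 34159/39160 = -32500/(-38405) + 34159/39160 = -32500*(-1/38405) + 34159/39160 = 6500/7681 + 34159/39160 = 516915279/300787960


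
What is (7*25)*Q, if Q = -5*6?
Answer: -5250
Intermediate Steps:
Q = -30
(7*25)*Q = (7*25)*(-30) = 175*(-30) = -5250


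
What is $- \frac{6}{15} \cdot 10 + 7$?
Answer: $3$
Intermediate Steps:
$- \frac{6}{15} \cdot 10 + 7 = \left(-6\right) \frac{1}{15} \cdot 10 + 7 = \left(- \frac{2}{5}\right) 10 + 7 = -4 + 7 = 3$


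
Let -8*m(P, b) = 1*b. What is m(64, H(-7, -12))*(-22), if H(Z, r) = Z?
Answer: -77/4 ≈ -19.250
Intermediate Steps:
m(P, b) = -b/8
m(64, H(-7, -12))*(-22) = -⅛*(-7)*(-22) = (7/8)*(-22) = -77/4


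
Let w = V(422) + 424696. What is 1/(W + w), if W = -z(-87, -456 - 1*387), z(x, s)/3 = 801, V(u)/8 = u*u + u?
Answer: 1/1850341 ≈ 5.4044e-7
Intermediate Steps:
V(u) = 8*u + 8*u**2 (V(u) = 8*(u*u + u) = 8*(u**2 + u) = 8*(u + u**2) = 8*u + 8*u**2)
z(x, s) = 2403 (z(x, s) = 3*801 = 2403)
W = -2403 (W = -1*2403 = -2403)
w = 1852744 (w = 8*422*(1 + 422) + 424696 = 8*422*423 + 424696 = 1428048 + 424696 = 1852744)
1/(W + w) = 1/(-2403 + 1852744) = 1/1850341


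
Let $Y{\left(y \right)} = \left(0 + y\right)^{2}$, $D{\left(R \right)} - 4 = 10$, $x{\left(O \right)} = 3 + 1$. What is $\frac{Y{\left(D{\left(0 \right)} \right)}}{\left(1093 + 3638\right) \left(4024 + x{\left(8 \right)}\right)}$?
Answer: $\frac{49}{4764117} \approx 1.0285 \cdot 10^{-5}$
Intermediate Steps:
$x{\left(O \right)} = 4$
$D{\left(R \right)} = 14$ ($D{\left(R \right)} = 4 + 10 = 14$)
$Y{\left(y \right)} = y^{2}$
$\frac{Y{\left(D{\left(0 \right)} \right)}}{\left(1093 + 3638\right) \left(4024 + x{\left(8 \right)}\right)} = \frac{14^{2}}{\left(1093 + 3638\right) \left(4024 + 4\right)} = \frac{196}{4731 \cdot 4028} = \frac{196}{19056468} = 196 \cdot \frac{1}{19056468} = \frac{49}{4764117}$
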